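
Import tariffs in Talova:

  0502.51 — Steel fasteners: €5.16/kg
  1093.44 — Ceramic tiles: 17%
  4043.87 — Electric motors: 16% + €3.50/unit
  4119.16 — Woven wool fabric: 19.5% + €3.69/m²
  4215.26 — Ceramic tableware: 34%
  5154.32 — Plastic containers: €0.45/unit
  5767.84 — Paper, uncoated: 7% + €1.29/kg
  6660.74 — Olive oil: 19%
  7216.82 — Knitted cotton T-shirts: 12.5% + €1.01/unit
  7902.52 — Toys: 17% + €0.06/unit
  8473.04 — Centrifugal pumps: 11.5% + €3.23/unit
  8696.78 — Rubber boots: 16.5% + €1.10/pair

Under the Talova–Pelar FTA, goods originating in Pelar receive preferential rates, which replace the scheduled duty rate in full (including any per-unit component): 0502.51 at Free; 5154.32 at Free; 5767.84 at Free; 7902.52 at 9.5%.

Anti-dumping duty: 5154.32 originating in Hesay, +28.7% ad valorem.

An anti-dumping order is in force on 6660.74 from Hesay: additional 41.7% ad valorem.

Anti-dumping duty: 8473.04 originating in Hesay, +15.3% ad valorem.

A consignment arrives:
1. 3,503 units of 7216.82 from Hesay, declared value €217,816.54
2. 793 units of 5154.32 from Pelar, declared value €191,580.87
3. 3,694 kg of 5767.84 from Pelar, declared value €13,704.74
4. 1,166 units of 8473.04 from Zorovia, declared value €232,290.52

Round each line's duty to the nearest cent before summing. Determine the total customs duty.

Line 1 (7216.82, Hesay, 3,503 units, €217,816.54):
Base rate for 7216.82 is 12.5% + €1.01/unit.
Duty = €217,816.54 × 12.5% + 3,503 × €1.01 = €30,765.10.
Line 2 (5154.32, Pelar, 793 units, €191,580.87):
Base rate for 5154.32 is €0.45/unit.
Origin Pelar qualifies under the Talova–Pelar agreement and 5154.32 is covered: preferential rate Free applies instead.
The additional-duty order on 5154.32 targets Hesay, not Pelar; it does not apply.
Duty = €191,580.87 × 0% = €0.00.
Line 3 (5767.84, Pelar, 3,694 kg, €13,704.74):
Base rate for 5767.84 is 7% + €1.29/kg.
Origin Pelar qualifies under the Talova–Pelar agreement and 5767.84 is covered: preferential rate Free applies instead.
Duty = €13,704.74 × 0% = €0.00.
Line 4 (8473.04, Zorovia, 1,166 units, €232,290.52):
Base rate for 8473.04 is 11.5% + €3.23/unit.
The additional-duty order on 8473.04 targets Hesay, not Zorovia; it does not apply.
Duty = €232,290.52 × 11.5% + 1,166 × €3.23 = €30,479.59.
Total = €30,765.10 + €0.00 + €0.00 + €30,479.59 = €61,244.69.

€61,244.69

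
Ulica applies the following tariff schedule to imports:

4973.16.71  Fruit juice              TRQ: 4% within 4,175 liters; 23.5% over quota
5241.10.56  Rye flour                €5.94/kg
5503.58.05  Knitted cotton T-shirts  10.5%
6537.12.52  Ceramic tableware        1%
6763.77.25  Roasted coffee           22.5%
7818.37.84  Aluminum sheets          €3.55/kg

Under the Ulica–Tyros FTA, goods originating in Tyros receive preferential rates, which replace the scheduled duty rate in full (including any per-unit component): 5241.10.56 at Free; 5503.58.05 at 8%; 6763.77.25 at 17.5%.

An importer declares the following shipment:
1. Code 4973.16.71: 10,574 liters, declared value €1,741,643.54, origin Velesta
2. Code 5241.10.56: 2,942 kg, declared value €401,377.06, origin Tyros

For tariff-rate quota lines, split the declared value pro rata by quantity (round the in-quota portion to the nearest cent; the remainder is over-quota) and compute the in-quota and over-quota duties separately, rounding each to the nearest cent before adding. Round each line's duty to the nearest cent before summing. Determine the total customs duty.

Line 1 (4973.16.71, Velesta, 10,574 liters, €1,741,643.54):
Code 4973.16.71 is under a tariff-rate quota (threshold 4,175 liters). In-quota: 4,175 liters at 4%; over-quota: 6,399 liters at 23.5%.
Pro-rata value split: in-quota = €1,741,643.54 × 4,175/10,574 = €687,664.25; over-quota = €1,741,643.54 − €687,664.25 = €1,053,979.29.
In-quota duty = €687,664.25 × 4% = €27,506.57. Over-quota duty = €1,053,979.29 × 23.5% = €247,685.13.
Line duty = €27,506.57 + €247,685.13 = €275,191.70.
Line 2 (5241.10.56, Tyros, 2,942 kg, €401,377.06):
Base rate for 5241.10.56 is €5.94/kg.
Origin Tyros qualifies under the Ulica–Tyros agreement and 5241.10.56 is covered: preferential rate Free applies instead.
Duty = €401,377.06 × 0% = €0.00.
Total = €275,191.70 + €0.00 = €275,191.70.

€275,191.70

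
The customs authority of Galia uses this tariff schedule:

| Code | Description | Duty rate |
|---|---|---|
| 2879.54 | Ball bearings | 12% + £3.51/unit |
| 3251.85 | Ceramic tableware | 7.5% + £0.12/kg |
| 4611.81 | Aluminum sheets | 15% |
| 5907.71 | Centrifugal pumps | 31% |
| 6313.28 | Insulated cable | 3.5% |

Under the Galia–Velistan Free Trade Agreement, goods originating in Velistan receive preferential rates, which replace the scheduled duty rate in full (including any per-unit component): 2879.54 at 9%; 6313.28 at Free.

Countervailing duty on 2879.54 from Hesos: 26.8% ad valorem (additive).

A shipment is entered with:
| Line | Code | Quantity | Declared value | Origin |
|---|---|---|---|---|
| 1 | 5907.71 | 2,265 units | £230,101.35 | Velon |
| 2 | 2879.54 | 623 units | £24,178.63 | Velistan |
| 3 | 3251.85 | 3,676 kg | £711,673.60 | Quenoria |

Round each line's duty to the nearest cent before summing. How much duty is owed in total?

Line 1 (5907.71, Velon, 2,265 units, £230,101.35):
Base rate for 5907.71 is 31%.
Duty = £230,101.35 × 31% = £71,331.42.
Line 2 (2879.54, Velistan, 623 units, £24,178.63):
Base rate for 2879.54 is 12% + £3.51/unit.
Origin Velistan qualifies under the Galia–Velistan agreement and 2879.54 is covered: preferential rate 9% applies instead.
The additional-duty order on 2879.54 targets Hesos, not Velistan; it does not apply.
Duty = £24,178.63 × 9% = £2,176.08.
Line 3 (3251.85, Quenoria, 3,676 kg, £711,673.60):
Base rate for 3251.85 is 7.5% + £0.12/kg.
Duty = £711,673.60 × 7.5% + 3,676 × £0.12 = £53,816.64.
Total = £71,331.42 + £2,176.08 + £53,816.64 = £127,324.14.

£127,324.14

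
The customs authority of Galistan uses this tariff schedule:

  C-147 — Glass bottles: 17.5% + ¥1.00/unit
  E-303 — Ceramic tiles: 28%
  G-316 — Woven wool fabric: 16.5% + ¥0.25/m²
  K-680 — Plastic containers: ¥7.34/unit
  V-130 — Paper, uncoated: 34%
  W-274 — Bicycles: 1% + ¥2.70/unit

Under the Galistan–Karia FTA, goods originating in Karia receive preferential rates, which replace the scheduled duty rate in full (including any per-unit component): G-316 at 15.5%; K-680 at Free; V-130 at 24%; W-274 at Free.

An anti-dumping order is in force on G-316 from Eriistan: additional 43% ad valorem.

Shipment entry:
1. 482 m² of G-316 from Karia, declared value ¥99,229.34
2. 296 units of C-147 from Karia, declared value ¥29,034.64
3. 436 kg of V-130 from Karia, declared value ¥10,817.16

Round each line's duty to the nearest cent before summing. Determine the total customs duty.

¥23,353.73

Line 1 (G-316, Karia, 482 m², ¥99,229.34):
Base rate for G-316 is 16.5% + ¥0.25/m².
Origin Karia qualifies under the Galistan–Karia agreement and G-316 is covered: preferential rate 15.5% applies instead.
The additional-duty order on G-316 targets Eriistan, not Karia; it does not apply.
Duty = ¥99,229.34 × 15.5% = ¥15,380.55.
Line 2 (C-147, Karia, 296 units, ¥29,034.64):
Base rate for C-147 is 17.5% + ¥1.00/unit.
Origin Karia is the FTA partner but C-147 is not on the preference list; base rate stands.
Duty = ¥29,034.64 × 17.5% + 296 × ¥1.00 = ¥5,377.06.
Line 3 (V-130, Karia, 436 kg, ¥10,817.16):
Base rate for V-130 is 34%.
Origin Karia qualifies under the Galistan–Karia agreement and V-130 is covered: preferential rate 24% applies instead.
Duty = ¥10,817.16 × 24% = ¥2,596.12.
Total = ¥15,380.55 + ¥5,377.06 + ¥2,596.12 = ¥23,353.73.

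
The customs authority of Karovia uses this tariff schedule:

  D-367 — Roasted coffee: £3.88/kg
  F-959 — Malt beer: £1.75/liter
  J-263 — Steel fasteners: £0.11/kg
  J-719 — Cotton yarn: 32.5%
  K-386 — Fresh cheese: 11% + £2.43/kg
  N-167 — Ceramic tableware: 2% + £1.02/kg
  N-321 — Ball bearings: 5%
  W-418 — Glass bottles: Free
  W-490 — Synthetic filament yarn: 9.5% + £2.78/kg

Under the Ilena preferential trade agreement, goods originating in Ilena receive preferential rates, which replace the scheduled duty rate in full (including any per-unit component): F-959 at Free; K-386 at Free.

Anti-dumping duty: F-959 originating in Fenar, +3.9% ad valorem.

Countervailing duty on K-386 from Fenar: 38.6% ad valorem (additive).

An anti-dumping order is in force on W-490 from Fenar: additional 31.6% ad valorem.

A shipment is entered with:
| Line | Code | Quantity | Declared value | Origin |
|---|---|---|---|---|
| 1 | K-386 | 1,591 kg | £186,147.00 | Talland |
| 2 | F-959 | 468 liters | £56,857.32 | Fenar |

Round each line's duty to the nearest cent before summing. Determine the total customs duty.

Line 1 (K-386, Talland, 1,591 kg, £186,147.00):
Base rate for K-386 is 11% + £2.43/kg.
K-386 has an FTA preferential rate, but origin Talland is not Ilena; base rate stands.
The additional-duty order on K-386 targets Fenar, not Talland; it does not apply.
Duty = £186,147.00 × 11% + 1,591 × £2.43 = £24,342.30.
Line 2 (F-959, Fenar, 468 liters, £56,857.32):
Base rate for F-959 is £1.75/liter.
F-959 has an FTA preferential rate, but origin Fenar is not Ilena; base rate stands.
Additional duty on F-959 from Fenar: +3.9% ad valorem. Applied ad valorem rate = 3.9%.
Duty = £56,857.32 × 3.9% + 468 × £1.75 = £3,036.44.
Total = £24,342.30 + £3,036.44 = £27,378.74.

£27,378.74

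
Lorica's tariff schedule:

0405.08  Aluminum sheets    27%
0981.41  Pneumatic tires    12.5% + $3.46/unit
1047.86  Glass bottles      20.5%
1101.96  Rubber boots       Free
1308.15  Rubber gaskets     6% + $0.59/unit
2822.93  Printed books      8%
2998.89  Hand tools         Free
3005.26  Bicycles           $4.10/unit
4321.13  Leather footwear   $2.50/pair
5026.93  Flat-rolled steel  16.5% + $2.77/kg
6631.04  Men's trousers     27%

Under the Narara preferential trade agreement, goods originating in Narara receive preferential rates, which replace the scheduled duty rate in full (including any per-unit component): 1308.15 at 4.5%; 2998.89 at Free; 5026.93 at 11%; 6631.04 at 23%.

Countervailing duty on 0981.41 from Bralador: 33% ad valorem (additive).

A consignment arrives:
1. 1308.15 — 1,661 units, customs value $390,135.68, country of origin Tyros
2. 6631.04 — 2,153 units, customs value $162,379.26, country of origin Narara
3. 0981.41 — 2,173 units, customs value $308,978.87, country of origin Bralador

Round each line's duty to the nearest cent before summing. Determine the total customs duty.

Line 1 (1308.15, Tyros, 1,661 units, $390,135.68):
Base rate for 1308.15 is 6% + $0.59/unit.
1308.15 has an FTA preferential rate, but origin Tyros is not Narara; base rate stands.
Duty = $390,135.68 × 6% + 1,661 × $0.59 = $24,388.13.
Line 2 (6631.04, Narara, 2,153 units, $162,379.26):
Base rate for 6631.04 is 27%.
Origin Narara qualifies under the Lorica–Narara agreement and 6631.04 is covered: preferential rate 23% applies instead.
Duty = $162,379.26 × 23% = $37,347.23.
Line 3 (0981.41, Bralador, 2,173 units, $308,978.87):
Base rate for 0981.41 is 12.5% + $3.46/unit.
Additional duty on 0981.41 from Bralador: +33%. Applied ad valorem rate: 12.5% + 33% = 45.5%.
Duty = $308,978.87 × 45.5% + 2,173 × $3.46 = $148,103.97.
Total = $24,388.13 + $37,347.23 + $148,103.97 = $209,839.33.

$209,839.33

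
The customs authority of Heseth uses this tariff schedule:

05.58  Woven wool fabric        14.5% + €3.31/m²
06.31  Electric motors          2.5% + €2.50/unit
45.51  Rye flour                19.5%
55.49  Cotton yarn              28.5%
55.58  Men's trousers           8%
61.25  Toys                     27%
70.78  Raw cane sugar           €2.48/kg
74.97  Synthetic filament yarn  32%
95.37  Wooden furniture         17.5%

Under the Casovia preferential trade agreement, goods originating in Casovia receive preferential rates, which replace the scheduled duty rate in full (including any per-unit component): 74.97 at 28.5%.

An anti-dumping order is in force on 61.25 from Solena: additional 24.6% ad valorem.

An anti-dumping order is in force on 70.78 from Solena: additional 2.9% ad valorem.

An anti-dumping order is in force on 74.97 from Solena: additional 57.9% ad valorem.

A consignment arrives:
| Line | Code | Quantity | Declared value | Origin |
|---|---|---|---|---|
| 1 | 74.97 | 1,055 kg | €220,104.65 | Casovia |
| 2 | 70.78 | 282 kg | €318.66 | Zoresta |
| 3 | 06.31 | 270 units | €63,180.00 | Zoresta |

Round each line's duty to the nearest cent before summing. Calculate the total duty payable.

Line 1 (74.97, Casovia, 1,055 kg, €220,104.65):
Base rate for 74.97 is 32%.
Origin Casovia qualifies under the Heseth–Casovia agreement and 74.97 is covered: preferential rate 28.5% applies instead.
The additional-duty order on 74.97 targets Solena, not Casovia; it does not apply.
Duty = €220,104.65 × 28.5% = €62,729.83.
Line 2 (70.78, Zoresta, 282 kg, €318.66):
Base rate for 70.78 is €2.48/kg.
The additional-duty order on 70.78 targets Solena, not Zoresta; it does not apply.
Duty = 282 × €2.48 = €699.36.
Line 3 (06.31, Zoresta, 270 units, €63,180.00):
Base rate for 06.31 is 2.5% + €2.50/unit.
Duty = €63,180.00 × 2.5% + 270 × €2.50 = €2,254.50.
Total = €62,729.83 + €699.36 + €2,254.50 = €65,683.69.

€65,683.69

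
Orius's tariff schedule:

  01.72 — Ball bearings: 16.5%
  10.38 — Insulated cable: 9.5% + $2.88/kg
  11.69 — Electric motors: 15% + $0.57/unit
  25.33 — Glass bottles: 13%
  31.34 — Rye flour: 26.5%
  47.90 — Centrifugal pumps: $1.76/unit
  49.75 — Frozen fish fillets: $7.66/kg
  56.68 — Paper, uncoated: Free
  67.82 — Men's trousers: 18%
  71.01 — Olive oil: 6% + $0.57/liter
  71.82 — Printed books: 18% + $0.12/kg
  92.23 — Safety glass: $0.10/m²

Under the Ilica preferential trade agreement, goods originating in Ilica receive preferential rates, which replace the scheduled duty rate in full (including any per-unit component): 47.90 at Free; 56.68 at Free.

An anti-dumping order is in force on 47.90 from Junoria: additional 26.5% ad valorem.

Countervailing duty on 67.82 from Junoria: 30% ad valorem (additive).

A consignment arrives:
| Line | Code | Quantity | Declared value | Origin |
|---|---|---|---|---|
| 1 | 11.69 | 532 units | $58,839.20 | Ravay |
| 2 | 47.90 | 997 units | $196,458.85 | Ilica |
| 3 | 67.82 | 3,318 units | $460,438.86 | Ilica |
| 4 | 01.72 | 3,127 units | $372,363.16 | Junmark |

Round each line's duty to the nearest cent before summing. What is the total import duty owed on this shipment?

$153,448.03

Line 1 (11.69, Ravay, 532 units, $58,839.20):
Base rate for 11.69 is 15% + $0.57/unit.
Duty = $58,839.20 × 15% + 532 × $0.57 = $9,129.12.
Line 2 (47.90, Ilica, 997 units, $196,458.85):
Base rate for 47.90 is $1.76/unit.
Origin Ilica qualifies under the Orius–Ilica agreement and 47.90 is covered: preferential rate Free applies instead.
The additional-duty order on 47.90 targets Junoria, not Ilica; it does not apply.
Duty = $196,458.85 × 0% = $0.00.
Line 3 (67.82, Ilica, 3,318 units, $460,438.86):
Base rate for 67.82 is 18%.
Origin Ilica is the FTA partner but 67.82 is not on the preference list; base rate stands.
The additional-duty order on 67.82 targets Junoria, not Ilica; it does not apply.
Duty = $460,438.86 × 18% = $82,878.99.
Line 4 (01.72, Junmark, 3,127 units, $372,363.16):
Base rate for 01.72 is 16.5%.
Duty = $372,363.16 × 16.5% = $61,439.92.
Total = $9,129.12 + $0.00 + $82,878.99 + $61,439.92 = $153,448.03.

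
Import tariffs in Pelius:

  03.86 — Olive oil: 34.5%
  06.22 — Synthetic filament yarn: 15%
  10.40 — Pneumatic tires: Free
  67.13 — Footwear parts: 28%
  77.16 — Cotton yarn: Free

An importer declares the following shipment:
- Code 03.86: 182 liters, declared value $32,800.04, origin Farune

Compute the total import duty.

$11,316.01

Line 1 (03.86, Farune, 182 liters, $32,800.04):
Base rate for 03.86 is 34.5%.
Duty = $32,800.04 × 34.5% = $11,316.01.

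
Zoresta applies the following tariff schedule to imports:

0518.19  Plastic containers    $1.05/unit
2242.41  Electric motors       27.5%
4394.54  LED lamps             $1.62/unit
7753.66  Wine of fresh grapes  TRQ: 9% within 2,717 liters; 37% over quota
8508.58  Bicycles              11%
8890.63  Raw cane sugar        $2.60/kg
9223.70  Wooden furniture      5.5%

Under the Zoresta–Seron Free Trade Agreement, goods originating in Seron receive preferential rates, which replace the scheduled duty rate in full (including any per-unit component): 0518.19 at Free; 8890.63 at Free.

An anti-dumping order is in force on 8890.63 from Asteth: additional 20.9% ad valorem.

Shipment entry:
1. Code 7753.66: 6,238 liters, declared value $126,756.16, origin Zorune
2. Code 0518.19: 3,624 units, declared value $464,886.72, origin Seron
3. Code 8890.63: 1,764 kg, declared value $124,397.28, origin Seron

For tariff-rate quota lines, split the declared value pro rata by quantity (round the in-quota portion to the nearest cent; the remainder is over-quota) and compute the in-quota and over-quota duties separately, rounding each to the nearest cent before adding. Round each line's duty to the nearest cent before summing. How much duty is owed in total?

$31,441.14

Line 1 (7753.66, Zorune, 6,238 liters, $126,756.16):
Code 7753.66 is under a tariff-rate quota (threshold 2,717 liters). In-quota: 2,717 liters at 9%; over-quota: 3,521 liters at 37%.
Pro-rata value split: in-quota = $126,756.16 × 2,717/6,238 = $55,209.44; over-quota = $126,756.16 − $55,209.44 = $71,546.72.
In-quota duty = $55,209.44 × 9% = $4,968.85. Over-quota duty = $71,546.72 × 37% = $26,472.29.
Line duty = $4,968.85 + $26,472.29 = $31,441.14.
Line 2 (0518.19, Seron, 3,624 units, $464,886.72):
Base rate for 0518.19 is $1.05/unit.
Origin Seron qualifies under the Zoresta–Seron agreement and 0518.19 is covered: preferential rate Free applies instead.
Duty = $464,886.72 × 0% = $0.00.
Line 3 (8890.63, Seron, 1,764 kg, $124,397.28):
Base rate for 8890.63 is $2.60/kg.
Origin Seron qualifies under the Zoresta–Seron agreement and 8890.63 is covered: preferential rate Free applies instead.
The additional-duty order on 8890.63 targets Asteth, not Seron; it does not apply.
Duty = $124,397.28 × 0% = $0.00.
Total = $31,441.14 + $0.00 + $0.00 = $31,441.14.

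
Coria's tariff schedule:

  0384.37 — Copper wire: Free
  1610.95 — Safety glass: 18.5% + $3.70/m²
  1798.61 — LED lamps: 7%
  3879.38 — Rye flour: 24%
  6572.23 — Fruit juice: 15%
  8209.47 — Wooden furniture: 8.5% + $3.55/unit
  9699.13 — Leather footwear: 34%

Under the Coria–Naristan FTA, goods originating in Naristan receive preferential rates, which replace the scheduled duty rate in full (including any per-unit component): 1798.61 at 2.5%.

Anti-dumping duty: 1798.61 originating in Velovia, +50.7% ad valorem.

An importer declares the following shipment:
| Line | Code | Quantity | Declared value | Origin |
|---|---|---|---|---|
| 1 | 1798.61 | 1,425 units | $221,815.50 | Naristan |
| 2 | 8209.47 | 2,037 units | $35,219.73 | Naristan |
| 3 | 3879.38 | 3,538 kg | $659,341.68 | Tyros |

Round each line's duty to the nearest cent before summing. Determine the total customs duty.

$174,012.42

Line 1 (1798.61, Naristan, 1,425 units, $221,815.50):
Base rate for 1798.61 is 7%.
Origin Naristan qualifies under the Coria–Naristan agreement and 1798.61 is covered: preferential rate 2.5% applies instead.
The additional-duty order on 1798.61 targets Velovia, not Naristan; it does not apply.
Duty = $221,815.50 × 2.5% = $5,545.39.
Line 2 (8209.47, Naristan, 2,037 units, $35,219.73):
Base rate for 8209.47 is 8.5% + $3.55/unit.
Origin Naristan is the FTA partner but 8209.47 is not on the preference list; base rate stands.
Duty = $35,219.73 × 8.5% + 2,037 × $3.55 = $10,225.03.
Line 3 (3879.38, Tyros, 3,538 kg, $659,341.68):
Base rate for 3879.38 is 24%.
Duty = $659,341.68 × 24% = $158,242.00.
Total = $5,545.39 + $10,225.03 + $158,242.00 = $174,012.42.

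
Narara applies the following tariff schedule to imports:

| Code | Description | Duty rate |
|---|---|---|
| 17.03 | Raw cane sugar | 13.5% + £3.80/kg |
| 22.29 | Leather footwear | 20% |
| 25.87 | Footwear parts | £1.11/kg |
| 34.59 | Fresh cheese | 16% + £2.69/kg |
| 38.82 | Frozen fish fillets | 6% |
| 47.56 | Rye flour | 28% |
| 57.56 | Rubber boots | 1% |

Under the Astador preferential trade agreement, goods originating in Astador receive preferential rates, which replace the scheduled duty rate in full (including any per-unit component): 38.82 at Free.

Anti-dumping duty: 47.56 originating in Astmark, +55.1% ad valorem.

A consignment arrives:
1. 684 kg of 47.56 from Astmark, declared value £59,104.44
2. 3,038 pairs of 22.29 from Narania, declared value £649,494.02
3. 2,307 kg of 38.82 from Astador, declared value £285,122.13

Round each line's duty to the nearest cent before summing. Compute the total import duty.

£179,014.59

Line 1 (47.56, Astmark, 684 kg, £59,104.44):
Base rate for 47.56 is 28%.
Additional duty on 47.56 from Astmark: +55.1%. Applied ad valorem rate: 28% + 55.1% = 83.1%.
Duty = £59,104.44 × 83.1% = £49,115.79.
Line 2 (22.29, Narania, 3,038 pairs, £649,494.02):
Base rate for 22.29 is 20%.
Duty = £649,494.02 × 20% = £129,898.80.
Line 3 (38.82, Astador, 2,307 kg, £285,122.13):
Base rate for 38.82 is 6%.
Origin Astador qualifies under the Narara–Astador agreement and 38.82 is covered: preferential rate Free applies instead.
Duty = £285,122.13 × 0% = £0.00.
Total = £49,115.79 + £129,898.80 + £0.00 = £179,014.59.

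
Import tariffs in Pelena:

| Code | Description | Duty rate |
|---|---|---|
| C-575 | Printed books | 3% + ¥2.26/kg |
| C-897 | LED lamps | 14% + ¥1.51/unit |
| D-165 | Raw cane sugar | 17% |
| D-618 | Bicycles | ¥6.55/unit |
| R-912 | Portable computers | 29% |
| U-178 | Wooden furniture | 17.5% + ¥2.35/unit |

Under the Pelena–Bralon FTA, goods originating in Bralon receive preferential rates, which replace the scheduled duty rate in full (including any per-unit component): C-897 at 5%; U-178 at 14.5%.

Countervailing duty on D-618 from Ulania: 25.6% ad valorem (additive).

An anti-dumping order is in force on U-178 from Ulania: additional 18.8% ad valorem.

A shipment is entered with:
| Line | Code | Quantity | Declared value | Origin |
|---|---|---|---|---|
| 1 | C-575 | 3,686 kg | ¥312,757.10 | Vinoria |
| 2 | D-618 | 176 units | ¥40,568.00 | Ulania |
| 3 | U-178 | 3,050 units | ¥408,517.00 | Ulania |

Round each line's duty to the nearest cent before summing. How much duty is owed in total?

Line 1 (C-575, Vinoria, 3,686 kg, ¥312,757.10):
Base rate for C-575 is 3% + ¥2.26/kg.
Duty = ¥312,757.10 × 3% + 3,686 × ¥2.26 = ¥17,713.07.
Line 2 (D-618, Ulania, 176 units, ¥40,568.00):
Base rate for D-618 is ¥6.55/unit.
Additional duty on D-618 from Ulania: +25.6% ad valorem. Applied ad valorem rate = 25.6%.
Duty = ¥40,568.00 × 25.6% + 176 × ¥6.55 = ¥11,538.21.
Line 3 (U-178, Ulania, 3,050 units, ¥408,517.00):
Base rate for U-178 is 17.5% + ¥2.35/unit.
U-178 has an FTA preferential rate, but origin Ulania is not Bralon; base rate stands.
Additional duty on U-178 from Ulania: +18.8%. Applied ad valorem rate: 17.5% + 18.8% = 36.3%.
Duty = ¥408,517.00 × 36.3% + 3,050 × ¥2.35 = ¥155,459.17.
Total = ¥17,713.07 + ¥11,538.21 + ¥155,459.17 = ¥184,710.45.

¥184,710.45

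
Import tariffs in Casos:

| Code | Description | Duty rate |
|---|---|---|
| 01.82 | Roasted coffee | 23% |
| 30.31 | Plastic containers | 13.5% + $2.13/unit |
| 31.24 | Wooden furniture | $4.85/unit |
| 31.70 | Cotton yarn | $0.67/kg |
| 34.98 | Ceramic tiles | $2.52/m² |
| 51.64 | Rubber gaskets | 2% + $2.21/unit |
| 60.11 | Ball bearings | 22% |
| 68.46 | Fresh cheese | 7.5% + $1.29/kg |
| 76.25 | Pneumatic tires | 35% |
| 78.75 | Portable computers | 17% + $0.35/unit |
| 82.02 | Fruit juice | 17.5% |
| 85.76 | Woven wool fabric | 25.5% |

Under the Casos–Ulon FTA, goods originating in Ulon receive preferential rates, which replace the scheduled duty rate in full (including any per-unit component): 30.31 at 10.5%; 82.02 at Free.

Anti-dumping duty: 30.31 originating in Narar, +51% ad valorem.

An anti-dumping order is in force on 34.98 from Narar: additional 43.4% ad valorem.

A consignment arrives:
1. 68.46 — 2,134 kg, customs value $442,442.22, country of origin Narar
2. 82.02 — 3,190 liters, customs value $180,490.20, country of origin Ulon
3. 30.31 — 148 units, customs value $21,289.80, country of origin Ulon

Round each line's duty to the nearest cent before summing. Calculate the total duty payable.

Line 1 (68.46, Narar, 2,134 kg, $442,442.22):
Base rate for 68.46 is 7.5% + $1.29/kg.
Duty = $442,442.22 × 7.5% + 2,134 × $1.29 = $35,936.03.
Line 2 (82.02, Ulon, 3,190 liters, $180,490.20):
Base rate for 82.02 is 17.5%.
Origin Ulon qualifies under the Casos–Ulon agreement and 82.02 is covered: preferential rate Free applies instead.
Duty = $180,490.20 × 0% = $0.00.
Line 3 (30.31, Ulon, 148 units, $21,289.80):
Base rate for 30.31 is 13.5% + $2.13/unit.
Origin Ulon qualifies under the Casos–Ulon agreement and 30.31 is covered: preferential rate 10.5% applies instead.
The additional-duty order on 30.31 targets Narar, not Ulon; it does not apply.
Duty = $21,289.80 × 10.5% = $2,235.43.
Total = $35,936.03 + $0.00 + $2,235.43 = $38,171.46.

$38,171.46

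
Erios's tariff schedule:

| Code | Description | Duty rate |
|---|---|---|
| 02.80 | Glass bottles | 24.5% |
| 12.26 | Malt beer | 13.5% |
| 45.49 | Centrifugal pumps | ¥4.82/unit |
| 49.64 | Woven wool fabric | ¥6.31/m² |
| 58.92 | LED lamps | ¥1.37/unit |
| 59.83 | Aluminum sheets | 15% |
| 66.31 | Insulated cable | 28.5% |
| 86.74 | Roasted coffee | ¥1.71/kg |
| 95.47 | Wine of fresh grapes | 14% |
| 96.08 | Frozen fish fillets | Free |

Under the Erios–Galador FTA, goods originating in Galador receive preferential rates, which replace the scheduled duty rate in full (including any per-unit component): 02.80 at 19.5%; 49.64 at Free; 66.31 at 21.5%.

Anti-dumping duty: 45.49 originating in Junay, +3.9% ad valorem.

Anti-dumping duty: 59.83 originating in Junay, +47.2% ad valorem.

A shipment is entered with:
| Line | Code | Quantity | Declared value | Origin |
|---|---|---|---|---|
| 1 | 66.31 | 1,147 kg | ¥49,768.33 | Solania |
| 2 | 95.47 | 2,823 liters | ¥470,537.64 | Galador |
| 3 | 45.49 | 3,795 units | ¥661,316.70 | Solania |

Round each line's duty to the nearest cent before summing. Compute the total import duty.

¥98,351.14

Line 1 (66.31, Solania, 1,147 kg, ¥49,768.33):
Base rate for 66.31 is 28.5%.
66.31 has an FTA preferential rate, but origin Solania is not Galador; base rate stands.
Duty = ¥49,768.33 × 28.5% = ¥14,183.97.
Line 2 (95.47, Galador, 2,823 liters, ¥470,537.64):
Base rate for 95.47 is 14%.
Origin Galador is the FTA partner but 95.47 is not on the preference list; base rate stands.
Duty = ¥470,537.64 × 14% = ¥65,875.27.
Line 3 (45.49, Solania, 3,795 units, ¥661,316.70):
Base rate for 45.49 is ¥4.82/unit.
The additional-duty order on 45.49 targets Junay, not Solania; it does not apply.
Duty = 3,795 × ¥4.82 = ¥18,291.90.
Total = ¥14,183.97 + ¥65,875.27 + ¥18,291.90 = ¥98,351.14.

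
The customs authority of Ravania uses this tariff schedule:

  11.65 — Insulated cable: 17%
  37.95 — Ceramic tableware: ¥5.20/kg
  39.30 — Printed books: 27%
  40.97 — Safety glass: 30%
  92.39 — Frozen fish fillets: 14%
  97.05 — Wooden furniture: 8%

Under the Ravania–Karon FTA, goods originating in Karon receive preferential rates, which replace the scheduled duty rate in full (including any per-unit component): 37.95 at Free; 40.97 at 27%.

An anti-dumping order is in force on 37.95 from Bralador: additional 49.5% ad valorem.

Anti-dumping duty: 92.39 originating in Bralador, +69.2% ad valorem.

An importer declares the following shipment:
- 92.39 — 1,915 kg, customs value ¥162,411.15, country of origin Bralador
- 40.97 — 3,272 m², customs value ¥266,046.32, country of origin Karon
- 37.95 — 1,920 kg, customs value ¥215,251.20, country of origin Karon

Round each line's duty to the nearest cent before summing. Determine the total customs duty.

¥206,958.59

Line 1 (92.39, Bralador, 1,915 kg, ¥162,411.15):
Base rate for 92.39 is 14%.
Additional duty on 92.39 from Bralador: +69.2%. Applied ad valorem rate: 14% + 69.2% = 83.2%.
Duty = ¥162,411.15 × 83.2% = ¥135,126.08.
Line 2 (40.97, Karon, 3,272 m², ¥266,046.32):
Base rate for 40.97 is 30%.
Origin Karon qualifies under the Ravania–Karon agreement and 40.97 is covered: preferential rate 27% applies instead.
Duty = ¥266,046.32 × 27% = ¥71,832.51.
Line 3 (37.95, Karon, 1,920 kg, ¥215,251.20):
Base rate for 37.95 is ¥5.20/kg.
Origin Karon qualifies under the Ravania–Karon agreement and 37.95 is covered: preferential rate Free applies instead.
The additional-duty order on 37.95 targets Bralador, not Karon; it does not apply.
Duty = ¥215,251.20 × 0% = ¥0.00.
Total = ¥135,126.08 + ¥71,832.51 + ¥0.00 = ¥206,958.59.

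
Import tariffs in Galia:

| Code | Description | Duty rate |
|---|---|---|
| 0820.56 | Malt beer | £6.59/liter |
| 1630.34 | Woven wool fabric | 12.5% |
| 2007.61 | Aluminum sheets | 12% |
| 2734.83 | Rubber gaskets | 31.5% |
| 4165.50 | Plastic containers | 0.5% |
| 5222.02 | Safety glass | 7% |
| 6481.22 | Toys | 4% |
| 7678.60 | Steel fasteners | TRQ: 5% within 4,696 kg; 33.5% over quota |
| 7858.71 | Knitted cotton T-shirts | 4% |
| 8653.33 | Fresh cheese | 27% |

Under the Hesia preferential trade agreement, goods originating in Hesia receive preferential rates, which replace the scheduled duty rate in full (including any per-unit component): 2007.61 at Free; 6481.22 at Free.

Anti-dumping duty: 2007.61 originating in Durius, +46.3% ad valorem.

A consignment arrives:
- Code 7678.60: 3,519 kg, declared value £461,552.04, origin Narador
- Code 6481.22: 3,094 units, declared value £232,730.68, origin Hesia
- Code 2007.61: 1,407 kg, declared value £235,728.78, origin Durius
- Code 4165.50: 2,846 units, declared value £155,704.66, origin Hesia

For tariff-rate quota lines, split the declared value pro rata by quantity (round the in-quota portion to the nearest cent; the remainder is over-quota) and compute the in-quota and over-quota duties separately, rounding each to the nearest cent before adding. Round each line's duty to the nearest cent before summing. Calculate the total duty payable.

Line 1 (7678.60, Narador, 3,519 kg, £461,552.04):
Code 7678.60 is under a tariff-rate quota (threshold 4,696 kg). Quantity 3,519 kg is within the quota, so the in-quota rate 5% applies to the full value.
Duty = £461,552.04 × 5% = £23,077.60.
Line 2 (6481.22, Hesia, 3,094 units, £232,730.68):
Base rate for 6481.22 is 4%.
Origin Hesia qualifies under the Galia–Hesia agreement and 6481.22 is covered: preferential rate Free applies instead.
Duty = £232,730.68 × 0% = £0.00.
Line 3 (2007.61, Durius, 1,407 kg, £235,728.78):
Base rate for 2007.61 is 12%.
2007.61 has an FTA preferential rate, but origin Durius is not Hesia; base rate stands.
Additional duty on 2007.61 from Durius: +46.3%. Applied ad valorem rate: 12% + 46.3% = 58.3%.
Duty = £235,728.78 × 58.3% = £137,429.88.
Line 4 (4165.50, Hesia, 2,846 units, £155,704.66):
Base rate for 4165.50 is 0.5%.
Origin Hesia is the FTA partner but 4165.50 is not on the preference list; base rate stands.
Duty = £155,704.66 × 0.5% = £778.52.
Total = £23,077.60 + £0.00 + £137,429.88 + £778.52 = £161,286.00.

£161,286.00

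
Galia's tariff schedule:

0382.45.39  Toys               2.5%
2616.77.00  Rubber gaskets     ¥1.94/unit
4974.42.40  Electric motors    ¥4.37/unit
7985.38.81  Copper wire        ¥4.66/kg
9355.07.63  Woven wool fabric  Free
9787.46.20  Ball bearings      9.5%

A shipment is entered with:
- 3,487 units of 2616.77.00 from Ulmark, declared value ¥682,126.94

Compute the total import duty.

Line 1 (2616.77.00, Ulmark, 3,487 units, ¥682,126.94):
Base rate for 2616.77.00 is ¥1.94/unit.
Duty = 3,487 × ¥1.94 = ¥6,764.78.

¥6,764.78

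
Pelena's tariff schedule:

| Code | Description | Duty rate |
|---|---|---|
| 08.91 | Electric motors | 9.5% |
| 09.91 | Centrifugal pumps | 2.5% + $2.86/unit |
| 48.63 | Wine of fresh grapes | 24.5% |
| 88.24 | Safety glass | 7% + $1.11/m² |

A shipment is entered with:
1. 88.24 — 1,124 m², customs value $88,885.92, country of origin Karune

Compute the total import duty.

Line 1 (88.24, Karune, 1,124 m², $88,885.92):
Base rate for 88.24 is 7% + $1.11/m².
Duty = $88,885.92 × 7% + 1,124 × $1.11 = $7,469.65.

$7,469.65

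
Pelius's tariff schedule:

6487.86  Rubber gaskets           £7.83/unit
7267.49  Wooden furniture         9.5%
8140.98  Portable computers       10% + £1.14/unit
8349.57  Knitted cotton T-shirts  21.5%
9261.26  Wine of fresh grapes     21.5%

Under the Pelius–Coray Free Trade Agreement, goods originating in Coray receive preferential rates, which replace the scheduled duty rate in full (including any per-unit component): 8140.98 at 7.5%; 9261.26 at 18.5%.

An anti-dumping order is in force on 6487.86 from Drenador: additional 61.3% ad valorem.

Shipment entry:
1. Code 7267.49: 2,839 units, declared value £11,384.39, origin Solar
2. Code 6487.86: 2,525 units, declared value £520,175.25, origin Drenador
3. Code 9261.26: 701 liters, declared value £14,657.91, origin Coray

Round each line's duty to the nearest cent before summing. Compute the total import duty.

£342,431.41

Line 1 (7267.49, Solar, 2,839 units, £11,384.39):
Base rate for 7267.49 is 9.5%.
Duty = £11,384.39 × 9.5% = £1,081.52.
Line 2 (6487.86, Drenador, 2,525 units, £520,175.25):
Base rate for 6487.86 is £7.83/unit.
Additional duty on 6487.86 from Drenador: +61.3% ad valorem. Applied ad valorem rate = 61.3%.
Duty = £520,175.25 × 61.3% + 2,525 × £7.83 = £338,638.18.
Line 3 (9261.26, Coray, 701 liters, £14,657.91):
Base rate for 9261.26 is 21.5%.
Origin Coray qualifies under the Pelius–Coray agreement and 9261.26 is covered: preferential rate 18.5% applies instead.
Duty = £14,657.91 × 18.5% = £2,711.71.
Total = £1,081.52 + £338,638.18 + £2,711.71 = £342,431.41.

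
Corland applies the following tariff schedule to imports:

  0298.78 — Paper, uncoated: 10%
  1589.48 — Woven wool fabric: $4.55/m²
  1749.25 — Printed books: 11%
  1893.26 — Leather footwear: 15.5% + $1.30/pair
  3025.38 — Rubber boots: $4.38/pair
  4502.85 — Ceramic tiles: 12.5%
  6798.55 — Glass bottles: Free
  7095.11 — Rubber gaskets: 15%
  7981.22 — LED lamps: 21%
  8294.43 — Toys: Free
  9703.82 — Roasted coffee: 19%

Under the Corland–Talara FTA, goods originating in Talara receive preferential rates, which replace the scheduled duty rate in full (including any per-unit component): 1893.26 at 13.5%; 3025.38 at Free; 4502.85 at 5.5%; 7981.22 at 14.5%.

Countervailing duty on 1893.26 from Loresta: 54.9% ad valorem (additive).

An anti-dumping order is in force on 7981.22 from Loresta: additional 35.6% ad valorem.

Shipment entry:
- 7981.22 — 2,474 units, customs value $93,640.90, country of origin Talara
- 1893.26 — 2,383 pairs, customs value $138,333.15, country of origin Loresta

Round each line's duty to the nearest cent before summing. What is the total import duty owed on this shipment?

Line 1 (7981.22, Talara, 2,474 units, $93,640.90):
Base rate for 7981.22 is 21%.
Origin Talara qualifies under the Corland–Talara agreement and 7981.22 is covered: preferential rate 14.5% applies instead.
The additional-duty order on 7981.22 targets Loresta, not Talara; it does not apply.
Duty = $93,640.90 × 14.5% = $13,577.93.
Line 2 (1893.26, Loresta, 2,383 pairs, $138,333.15):
Base rate for 1893.26 is 15.5% + $1.30/pair.
1893.26 has an FTA preferential rate, but origin Loresta is not Talara; base rate stands.
Additional duty on 1893.26 from Loresta: +54.9%. Applied ad valorem rate: 15.5% + 54.9% = 70.4%.
Duty = $138,333.15 × 70.4% + 2,383 × $1.30 = $100,484.44.
Total = $13,577.93 + $100,484.44 = $114,062.37.

$114,062.37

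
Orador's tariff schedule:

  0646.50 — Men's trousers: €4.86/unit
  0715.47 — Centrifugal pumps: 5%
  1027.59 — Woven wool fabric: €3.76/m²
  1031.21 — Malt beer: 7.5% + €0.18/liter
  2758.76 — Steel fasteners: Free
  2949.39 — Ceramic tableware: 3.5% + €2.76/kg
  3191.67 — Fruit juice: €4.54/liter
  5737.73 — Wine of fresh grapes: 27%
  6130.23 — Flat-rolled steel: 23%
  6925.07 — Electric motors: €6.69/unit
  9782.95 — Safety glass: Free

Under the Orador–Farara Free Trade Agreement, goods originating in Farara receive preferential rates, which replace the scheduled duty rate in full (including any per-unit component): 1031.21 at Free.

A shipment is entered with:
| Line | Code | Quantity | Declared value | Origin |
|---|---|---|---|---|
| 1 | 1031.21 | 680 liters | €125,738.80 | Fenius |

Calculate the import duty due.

Line 1 (1031.21, Fenius, 680 liters, €125,738.80):
Base rate for 1031.21 is 7.5% + €0.18/liter.
1031.21 has an FTA preferential rate, but origin Fenius is not Farara; base rate stands.
Duty = €125,738.80 × 7.5% + 680 × €0.18 = €9,552.81.

€9,552.81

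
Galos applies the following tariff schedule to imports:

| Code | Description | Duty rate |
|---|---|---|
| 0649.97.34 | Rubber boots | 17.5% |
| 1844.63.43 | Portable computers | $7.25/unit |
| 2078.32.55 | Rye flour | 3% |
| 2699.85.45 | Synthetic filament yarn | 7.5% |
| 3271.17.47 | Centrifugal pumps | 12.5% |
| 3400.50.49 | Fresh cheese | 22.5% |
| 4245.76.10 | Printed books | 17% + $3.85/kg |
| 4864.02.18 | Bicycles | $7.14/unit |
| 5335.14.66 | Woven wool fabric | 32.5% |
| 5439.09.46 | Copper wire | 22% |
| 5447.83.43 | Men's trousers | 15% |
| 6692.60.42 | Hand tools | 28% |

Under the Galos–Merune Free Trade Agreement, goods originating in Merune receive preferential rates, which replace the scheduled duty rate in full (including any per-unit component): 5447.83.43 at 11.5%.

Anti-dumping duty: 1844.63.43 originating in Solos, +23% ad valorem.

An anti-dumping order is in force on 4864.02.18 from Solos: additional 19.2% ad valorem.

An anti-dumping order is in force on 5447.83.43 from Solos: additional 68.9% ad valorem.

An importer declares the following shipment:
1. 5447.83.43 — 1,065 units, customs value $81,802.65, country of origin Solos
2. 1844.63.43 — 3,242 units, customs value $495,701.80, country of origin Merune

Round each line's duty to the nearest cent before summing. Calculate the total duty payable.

Line 1 (5447.83.43, Solos, 1,065 units, $81,802.65):
Base rate for 5447.83.43 is 15%.
5447.83.43 has an FTA preferential rate, but origin Solos is not Merune; base rate stands.
Additional duty on 5447.83.43 from Solos: +68.9%. Applied ad valorem rate: 15% + 68.9% = 83.9%.
Duty = $81,802.65 × 83.9% = $68,632.42.
Line 2 (1844.63.43, Merune, 3,242 units, $495,701.80):
Base rate for 1844.63.43 is $7.25/unit.
Origin Merune is the FTA partner but 1844.63.43 is not on the preference list; base rate stands.
The additional-duty order on 1844.63.43 targets Solos, not Merune; it does not apply.
Duty = 3,242 × $7.25 = $23,504.50.
Total = $68,632.42 + $23,504.50 = $92,136.92.

$92,136.92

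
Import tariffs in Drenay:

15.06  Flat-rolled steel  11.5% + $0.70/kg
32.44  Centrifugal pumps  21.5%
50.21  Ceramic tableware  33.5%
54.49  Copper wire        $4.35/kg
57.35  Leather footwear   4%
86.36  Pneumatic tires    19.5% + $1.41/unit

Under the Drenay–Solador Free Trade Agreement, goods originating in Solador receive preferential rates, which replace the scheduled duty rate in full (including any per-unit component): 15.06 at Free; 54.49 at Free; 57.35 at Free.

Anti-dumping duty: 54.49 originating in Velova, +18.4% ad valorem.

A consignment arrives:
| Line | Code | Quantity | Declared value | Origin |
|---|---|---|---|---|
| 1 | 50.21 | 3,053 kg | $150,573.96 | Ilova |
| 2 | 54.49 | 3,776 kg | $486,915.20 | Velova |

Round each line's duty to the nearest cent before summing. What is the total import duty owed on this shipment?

$156,460.28

Line 1 (50.21, Ilova, 3,053 kg, $150,573.96):
Base rate for 50.21 is 33.5%.
Duty = $150,573.96 × 33.5% = $50,442.28.
Line 2 (54.49, Velova, 3,776 kg, $486,915.20):
Base rate for 54.49 is $4.35/kg.
54.49 has an FTA preferential rate, but origin Velova is not Solador; base rate stands.
Additional duty on 54.49 from Velova: +18.4% ad valorem. Applied ad valorem rate = 18.4%.
Duty = $486,915.20 × 18.4% + 3,776 × $4.35 = $106,018.00.
Total = $50,442.28 + $106,018.00 = $156,460.28.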